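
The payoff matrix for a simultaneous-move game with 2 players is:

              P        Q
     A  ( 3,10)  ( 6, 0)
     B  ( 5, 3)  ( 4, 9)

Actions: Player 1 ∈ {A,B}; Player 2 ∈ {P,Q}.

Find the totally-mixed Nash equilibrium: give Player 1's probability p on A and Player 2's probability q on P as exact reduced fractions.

P1 indiff ⇒ q·3+(1-q)·6 = q·5+(1-q)·4 ⇒ q(-2) = (1-q)(-2) ⇒ q = 1/2
P2 indiff ⇒ p·10+(1-p)·3 = p·0+(1-p)·9 ⇒ p(10) = (1-p)(6) ⇒ p = 3/8

P1 mixes 3/8 on A; P2 mixes 1/2 on P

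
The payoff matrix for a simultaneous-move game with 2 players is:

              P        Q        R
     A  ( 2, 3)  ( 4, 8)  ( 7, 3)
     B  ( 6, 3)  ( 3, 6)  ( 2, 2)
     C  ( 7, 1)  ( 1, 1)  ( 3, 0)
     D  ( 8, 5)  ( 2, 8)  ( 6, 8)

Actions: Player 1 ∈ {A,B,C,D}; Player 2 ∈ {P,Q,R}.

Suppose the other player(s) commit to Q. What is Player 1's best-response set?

argmax u_1 = {A}

u_1(A vs Q) = 4
u_1(B vs Q) = 3
u_1(C vs Q) = 1
u_1(D vs Q) = 2
max payoff 4 at {A}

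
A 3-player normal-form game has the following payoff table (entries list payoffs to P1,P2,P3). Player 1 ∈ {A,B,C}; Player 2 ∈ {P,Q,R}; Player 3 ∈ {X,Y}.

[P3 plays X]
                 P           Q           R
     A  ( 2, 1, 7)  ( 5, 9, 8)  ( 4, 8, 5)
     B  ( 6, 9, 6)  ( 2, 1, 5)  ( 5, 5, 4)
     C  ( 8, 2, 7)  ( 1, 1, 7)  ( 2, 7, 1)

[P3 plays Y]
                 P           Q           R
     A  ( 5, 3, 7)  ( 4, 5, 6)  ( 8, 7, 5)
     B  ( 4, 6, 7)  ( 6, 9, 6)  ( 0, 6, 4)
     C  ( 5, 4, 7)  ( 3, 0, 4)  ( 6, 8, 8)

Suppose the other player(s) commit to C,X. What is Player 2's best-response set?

argmax u_2 = {R}

u_2(P vs C,X) = 2
u_2(Q vs C,X) = 1
u_2(R vs C,X) = 7
max payoff 7 at {R}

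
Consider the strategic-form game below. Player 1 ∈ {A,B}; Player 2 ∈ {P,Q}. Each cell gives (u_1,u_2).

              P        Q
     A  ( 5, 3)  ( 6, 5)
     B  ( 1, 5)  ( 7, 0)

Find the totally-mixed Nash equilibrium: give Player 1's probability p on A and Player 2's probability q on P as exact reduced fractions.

P1 indiff ⇒ q·5+(1-q)·6 = q·1+(1-q)·7 ⇒ q(4) = (1-q)(1) ⇒ q = 1/5
P2 indiff ⇒ p·3+(1-p)·5 = p·5+(1-p)·0 ⇒ p(-2) = (1-p)(-5) ⇒ p = 5/7

P1 mixes 5/7 on A; P2 mixes 1/5 on P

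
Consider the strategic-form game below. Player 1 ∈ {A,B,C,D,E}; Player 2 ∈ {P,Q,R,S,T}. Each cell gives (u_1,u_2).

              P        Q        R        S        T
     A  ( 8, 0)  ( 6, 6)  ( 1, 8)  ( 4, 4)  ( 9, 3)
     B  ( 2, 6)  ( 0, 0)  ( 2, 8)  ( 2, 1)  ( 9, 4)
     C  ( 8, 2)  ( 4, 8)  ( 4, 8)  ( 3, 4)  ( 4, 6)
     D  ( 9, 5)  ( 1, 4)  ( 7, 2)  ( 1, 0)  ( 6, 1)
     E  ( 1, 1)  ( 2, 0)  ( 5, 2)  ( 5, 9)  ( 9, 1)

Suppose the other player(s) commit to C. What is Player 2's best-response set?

u_2(P vs C) = 2
u_2(Q vs C) = 8
u_2(R vs C) = 8
u_2(S vs C) = 4
u_2(T vs C) = 6
max payoff 8 at {Q,R}

argmax u_2 = {Q,R}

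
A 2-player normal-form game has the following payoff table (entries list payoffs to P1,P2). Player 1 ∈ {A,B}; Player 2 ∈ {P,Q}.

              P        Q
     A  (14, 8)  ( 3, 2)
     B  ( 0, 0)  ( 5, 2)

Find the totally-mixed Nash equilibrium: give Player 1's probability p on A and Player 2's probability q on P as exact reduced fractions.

P1 indiff ⇒ q·14+(1-q)·3 = q·0+(1-q)·5 ⇒ q(14) = (1-q)(2) ⇒ q = 1/8
P2 indiff ⇒ p·8+(1-p)·0 = p·2+(1-p)·2 ⇒ p(6) = (1-p)(2) ⇒ p = 1/4

(p,q) = (1/4, 1/8)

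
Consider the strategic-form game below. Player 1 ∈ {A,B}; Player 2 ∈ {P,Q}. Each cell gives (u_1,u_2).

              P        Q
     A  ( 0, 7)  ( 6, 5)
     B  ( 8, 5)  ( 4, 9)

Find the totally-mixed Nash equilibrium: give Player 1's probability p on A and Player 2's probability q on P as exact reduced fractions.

P1 mixes 2/3 on A; P2 mixes 1/5 on P

P1 indiff ⇒ q·0+(1-q)·6 = q·8+(1-q)·4 ⇒ q(-8) = (1-q)(-2) ⇒ q = 1/5
P2 indiff ⇒ p·7+(1-p)·5 = p·5+(1-p)·9 ⇒ p(2) = (1-p)(4) ⇒ p = 2/3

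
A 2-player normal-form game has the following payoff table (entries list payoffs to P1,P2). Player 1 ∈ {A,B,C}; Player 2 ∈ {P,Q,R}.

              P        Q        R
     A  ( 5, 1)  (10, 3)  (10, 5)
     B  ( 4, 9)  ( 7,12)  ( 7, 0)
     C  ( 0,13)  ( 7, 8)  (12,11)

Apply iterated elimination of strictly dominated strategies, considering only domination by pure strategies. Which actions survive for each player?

Remaining: P1:{A,C} P2:{P,R}

P1 drop B (A beats it: P:5>4 Q:10>7 R:10>7)
P2 drop Q (R beats it: A:5>3 C:11>8)
P1→{A,C} P2→{P,R}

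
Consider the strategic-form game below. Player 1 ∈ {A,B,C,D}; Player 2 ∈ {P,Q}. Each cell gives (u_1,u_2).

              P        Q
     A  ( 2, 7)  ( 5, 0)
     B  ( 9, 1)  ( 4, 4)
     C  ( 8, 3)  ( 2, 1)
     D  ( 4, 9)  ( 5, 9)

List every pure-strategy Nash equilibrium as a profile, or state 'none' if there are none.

(A,P): not NE [P1→B gives 9>2]
(A,Q): not NE [P2→P gives 7>0]
(B,P): not NE [P2→Q gives 4>1]
(B,Q): not NE [P1→D gives 5>4]
(C,P): not NE [P1→B gives 9>8]
(C,Q): not NE [P1→D gives 5>2; P2→P gives 3>1]
(D,P): not NE [P1→B gives 9>4]
(D,Q): NE

NE set: (D,Q)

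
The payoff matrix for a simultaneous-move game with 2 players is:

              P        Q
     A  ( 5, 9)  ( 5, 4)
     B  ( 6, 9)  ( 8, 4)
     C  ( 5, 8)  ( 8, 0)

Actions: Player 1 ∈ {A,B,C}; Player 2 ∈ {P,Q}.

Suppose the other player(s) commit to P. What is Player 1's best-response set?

argmax u_1 = {B}

u_1(A vs P) = 5
u_1(B vs P) = 6
u_1(C vs P) = 5
max payoff 6 at {B}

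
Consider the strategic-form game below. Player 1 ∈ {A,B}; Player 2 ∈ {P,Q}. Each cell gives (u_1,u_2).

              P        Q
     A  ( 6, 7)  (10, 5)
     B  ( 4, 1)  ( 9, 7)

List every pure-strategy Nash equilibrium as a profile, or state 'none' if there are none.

(A,P): NE
(A,Q): not NE [P2→P gives 7>5]
(B,P): not NE [P1→A gives 6>4; P2→Q gives 7>1]
(B,Q): not NE [P1→A gives 10>9]

PSNE = {(A,P)}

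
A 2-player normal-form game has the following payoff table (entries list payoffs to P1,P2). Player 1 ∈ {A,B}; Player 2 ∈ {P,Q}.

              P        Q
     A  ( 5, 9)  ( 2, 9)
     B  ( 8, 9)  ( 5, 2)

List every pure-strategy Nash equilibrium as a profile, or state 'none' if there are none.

NE set: (B,P)

(A,P): not NE [P1→B gives 8>5]
(A,Q): not NE [P1→B gives 5>2]
(B,P): NE
(B,Q): not NE [P2→P gives 9>2]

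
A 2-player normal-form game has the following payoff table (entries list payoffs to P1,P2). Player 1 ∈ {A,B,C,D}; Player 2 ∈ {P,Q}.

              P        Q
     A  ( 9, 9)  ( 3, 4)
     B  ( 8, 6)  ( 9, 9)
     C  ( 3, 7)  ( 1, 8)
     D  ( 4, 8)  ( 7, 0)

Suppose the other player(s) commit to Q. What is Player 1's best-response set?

u_1(A vs Q) = 3
u_1(B vs Q) = 9
u_1(C vs Q) = 1
u_1(D vs Q) = 7
max payoff 9 at {B}

P1 best: {B}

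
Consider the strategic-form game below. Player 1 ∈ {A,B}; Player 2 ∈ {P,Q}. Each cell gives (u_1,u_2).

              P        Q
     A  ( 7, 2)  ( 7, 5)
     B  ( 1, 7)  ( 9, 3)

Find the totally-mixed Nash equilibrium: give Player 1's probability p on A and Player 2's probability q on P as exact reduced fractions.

P1 mixes 4/7 on A; P2 mixes 1/4 on P

P1 indiff ⇒ q·7+(1-q)·7 = q·1+(1-q)·9 ⇒ q(6) = (1-q)(2) ⇒ q = 1/4
P2 indiff ⇒ p·2+(1-p)·7 = p·5+(1-p)·3 ⇒ p(-3) = (1-p)(-4) ⇒ p = 4/7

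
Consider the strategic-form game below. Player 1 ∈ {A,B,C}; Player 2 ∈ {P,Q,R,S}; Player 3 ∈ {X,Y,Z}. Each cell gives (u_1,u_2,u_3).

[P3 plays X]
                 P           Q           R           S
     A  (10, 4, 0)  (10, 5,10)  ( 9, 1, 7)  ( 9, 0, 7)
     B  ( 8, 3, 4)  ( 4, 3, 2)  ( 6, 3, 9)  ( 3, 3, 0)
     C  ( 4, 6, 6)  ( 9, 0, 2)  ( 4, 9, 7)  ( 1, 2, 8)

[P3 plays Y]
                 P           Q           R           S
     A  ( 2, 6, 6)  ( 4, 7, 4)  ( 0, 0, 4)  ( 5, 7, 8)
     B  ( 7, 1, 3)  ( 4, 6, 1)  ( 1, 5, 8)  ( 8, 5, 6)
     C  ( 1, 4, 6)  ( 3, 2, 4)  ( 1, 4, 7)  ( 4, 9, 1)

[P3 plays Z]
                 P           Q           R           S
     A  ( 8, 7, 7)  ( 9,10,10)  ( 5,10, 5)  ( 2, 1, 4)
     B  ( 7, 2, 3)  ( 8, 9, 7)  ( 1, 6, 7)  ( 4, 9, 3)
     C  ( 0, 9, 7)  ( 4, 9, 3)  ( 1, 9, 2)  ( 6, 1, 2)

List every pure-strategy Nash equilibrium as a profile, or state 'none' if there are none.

(A,P,X): not NE [P2→Q gives 5>4; P3→Z gives 7>0]
(A,P,Y): not NE [P1→B gives 7>2; P2→S gives 7>6; P3→Z gives 7>6]
(A,P,Z): not NE [P2→R gives 10>7]
(A,Q,X): NE
(A,Q,Y): not NE [P3→Z gives 10>4]
(A,Q,Z): NE
(A,R,X): not NE [P2→Q gives 5>1]
(A,R,Y): not NE [P1→C gives 1>0; P2→S gives 7>0; P3→X gives 7>4]
(A,R,Z): not NE [P3→X gives 7>5]
(A,S,X): not NE [P2→Q gives 5>0; P3→Y gives 8>7]
(A,S,Y): not NE [P1→B gives 8>5]
(A,S,Z): not NE [P1→C gives 6>2; P2→R gives 10>1; P3→Y gives 8>4]
(B,P,X): not NE [P1→A gives 10>8]
(B,P,Y): not NE [P2→Q gives 6>1; P3→X gives 4>3]
(B,P,Z): not NE [P1→A gives 8>7; P2→S gives 9>2; P3→X gives 4>3]
(B,Q,X): not NE [P1→A gives 10>4; P3→Z gives 7>2]
(B,Q,Y): not NE [P3→Z gives 7>1]
(B,Q,Z): not NE [P1→A gives 9>8]
(B,R,X): not NE [P1→A gives 9>6]
(B,R,Y): not NE [P2→Q gives 6>5; P3→X gives 9>8]
(B,R,Z): not NE [P1→A gives 5>1; P2→S gives 9>6; P3→X gives 9>7]
(B,S,X): not NE [P1→A gives 9>3; P3→Y gives 6>0]
(B,S,Y): not NE [P2→Q gives 6>5]
(B,S,Z): not NE [P1→C gives 6>4; P3→Y gives 6>3]
(C,P,X): not NE [P1→A gives 10>4; P2→R gives 9>6; P3→Z gives 7>6]
(C,P,Y): not NE [P1→B gives 7>1; P2→S gives 9>4; P3→Z gives 7>6]
(C,P,Z): not NE [P1→A gives 8>0]
(C,Q,X): not NE [P1→A gives 10>9; P2→R gives 9>0; P3→Y gives 4>2]
(C,Q,Y): not NE [P1→B gives 4>3; P2→S gives 9>2]
(C,Q,Z): not NE [P1→A gives 9>4; P3→Y gives 4>3]
(C,R,X): not NE [P1→A gives 9>4]
(C,R,Y): not NE [P2→S gives 9>4]
(C,R,Z): not NE [P1→A gives 5>1; P3→Y gives 7>2]
(C,S,X): not NE [P1→A gives 9>1; P2→R gives 9>2]
(C,S,Y): not NE [P1→B gives 8>4; P3→X gives 8>1]
(C,S,Z): not NE [P2→R gives 9>1; P3→X gives 8>2]

PSNE = {(A,Q,X), (A,Q,Z)}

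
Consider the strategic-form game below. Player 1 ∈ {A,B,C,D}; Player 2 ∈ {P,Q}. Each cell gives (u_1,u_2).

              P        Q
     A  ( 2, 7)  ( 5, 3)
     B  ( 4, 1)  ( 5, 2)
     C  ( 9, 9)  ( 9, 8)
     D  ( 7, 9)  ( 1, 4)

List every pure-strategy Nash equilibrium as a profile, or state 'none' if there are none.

NE set: (C,P)

(A,P): not NE [P1→C gives 9>2]
(A,Q): not NE [P1→C gives 9>5; P2→P gives 7>3]
(B,P): not NE [P1→C gives 9>4; P2→Q gives 2>1]
(B,Q): not NE [P1→C gives 9>5]
(C,P): NE
(C,Q): not NE [P2→P gives 9>8]
(D,P): not NE [P1→C gives 9>7]
(D,Q): not NE [P1→C gives 9>1; P2→P gives 9>4]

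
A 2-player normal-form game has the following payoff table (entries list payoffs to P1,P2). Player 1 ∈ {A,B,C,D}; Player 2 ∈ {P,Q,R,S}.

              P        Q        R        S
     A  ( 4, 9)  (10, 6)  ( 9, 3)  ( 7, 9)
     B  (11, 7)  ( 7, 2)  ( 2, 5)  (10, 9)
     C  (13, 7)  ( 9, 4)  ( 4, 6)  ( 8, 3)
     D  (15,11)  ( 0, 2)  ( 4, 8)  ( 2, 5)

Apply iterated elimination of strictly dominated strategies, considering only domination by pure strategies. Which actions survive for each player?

IESDS → P1:{B,C,D} P2:{P,S}

P2 drop Q (P beats it: A:9>6 B:7>2 C:7>4 D:11>2)
P2 drop R (P beats it: A:9>3 B:7>5 C:7>6 D:11>8)
P1 drop A (B beats it: P:11>4 S:10>7)
P1→{B,C,D} P2→{P,S}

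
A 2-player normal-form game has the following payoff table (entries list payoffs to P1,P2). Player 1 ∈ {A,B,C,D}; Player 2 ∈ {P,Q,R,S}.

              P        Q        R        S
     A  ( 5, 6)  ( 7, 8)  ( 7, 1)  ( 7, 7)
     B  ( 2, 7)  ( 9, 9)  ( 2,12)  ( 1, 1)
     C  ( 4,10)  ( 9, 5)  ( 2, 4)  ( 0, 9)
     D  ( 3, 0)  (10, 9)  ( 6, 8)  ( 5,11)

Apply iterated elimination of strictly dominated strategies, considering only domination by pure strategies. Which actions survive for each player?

IESDS → P1:{A,C,D} P2:{P,Q,S}

P1 drop B (D beats it: P:3>2 Q:10>9 R:6>2 S:5>1)
P2 drop R (Q beats it: A:8>1 C:5>4 D:9>8)
P1→{A,C,D} P2→{P,Q,S}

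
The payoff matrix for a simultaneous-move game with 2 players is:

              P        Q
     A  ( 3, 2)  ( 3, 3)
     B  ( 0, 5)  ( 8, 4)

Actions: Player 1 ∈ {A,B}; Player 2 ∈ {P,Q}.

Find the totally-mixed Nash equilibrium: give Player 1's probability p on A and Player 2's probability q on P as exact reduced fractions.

P1 indiff ⇒ q·3+(1-q)·3 = q·0+(1-q)·8 ⇒ q(3) = (1-q)(5) ⇒ q = 5/8
P2 indiff ⇒ p·2+(1-p)·5 = p·3+(1-p)·4 ⇒ p(-1) = (1-p)(-1) ⇒ p = 1/2

(p,q) = (1/2, 5/8)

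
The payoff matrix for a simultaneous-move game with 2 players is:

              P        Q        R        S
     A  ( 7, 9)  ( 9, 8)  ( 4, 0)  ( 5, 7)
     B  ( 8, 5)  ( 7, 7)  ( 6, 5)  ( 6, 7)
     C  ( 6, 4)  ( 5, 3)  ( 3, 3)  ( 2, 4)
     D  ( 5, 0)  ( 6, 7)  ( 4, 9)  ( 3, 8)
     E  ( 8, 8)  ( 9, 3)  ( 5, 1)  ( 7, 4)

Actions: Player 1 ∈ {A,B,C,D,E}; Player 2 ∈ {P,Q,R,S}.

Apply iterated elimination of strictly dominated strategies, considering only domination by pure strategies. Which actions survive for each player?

IESDS → P1:{A,B,E} P2:{P,Q,S}

P1 drop C (A beats it: P:7>6 Q:9>5 R:4>3 S:5>2)
P1 drop D (B beats it: P:8>5 Q:7>6 R:6>4 S:6>3)
P2 drop R (Q beats it: A:8>0 B:7>5 E:3>1)
P1→{A,B,E} P2→{P,Q,S}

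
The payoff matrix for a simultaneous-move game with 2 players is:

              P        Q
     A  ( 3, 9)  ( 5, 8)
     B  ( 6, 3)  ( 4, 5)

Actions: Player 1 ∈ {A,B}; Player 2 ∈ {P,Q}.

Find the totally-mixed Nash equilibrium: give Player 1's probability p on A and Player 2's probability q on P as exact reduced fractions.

P1 indiff ⇒ q·3+(1-q)·5 = q·6+(1-q)·4 ⇒ q(-3) = (1-q)(-1) ⇒ q = 1/4
P2 indiff ⇒ p·9+(1-p)·3 = p·8+(1-p)·5 ⇒ p(1) = (1-p)(2) ⇒ p = 2/3

P1 mixes 2/3 on A; P2 mixes 1/4 on P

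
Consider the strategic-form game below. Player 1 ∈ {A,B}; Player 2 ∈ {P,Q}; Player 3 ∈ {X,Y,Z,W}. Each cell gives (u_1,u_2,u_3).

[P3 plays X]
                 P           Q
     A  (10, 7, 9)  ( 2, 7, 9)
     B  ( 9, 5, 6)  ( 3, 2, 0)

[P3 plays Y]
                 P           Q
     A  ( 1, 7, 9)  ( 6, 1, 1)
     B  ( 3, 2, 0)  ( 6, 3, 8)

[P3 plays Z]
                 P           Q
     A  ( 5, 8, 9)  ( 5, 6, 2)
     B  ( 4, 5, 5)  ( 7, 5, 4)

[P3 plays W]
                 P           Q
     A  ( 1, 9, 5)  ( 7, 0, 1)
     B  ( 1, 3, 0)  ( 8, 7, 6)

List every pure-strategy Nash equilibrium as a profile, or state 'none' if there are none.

NE set: (A,P,X), (A,P,Z), (B,Q,Y)

(A,P,X): NE
(A,P,Y): not NE [P1→B gives 3>1]
(A,P,Z): NE
(A,P,W): not NE [P3→Z gives 9>5]
(A,Q,X): not NE [P1→B gives 3>2]
(A,Q,Y): not NE [P2→P gives 7>1; P3→X gives 9>1]
(A,Q,Z): not NE [P1→B gives 7>5; P2→P gives 8>6; P3→X gives 9>2]
(A,Q,W): not NE [P1→B gives 8>7; P2→P gives 9>0; P3→X gives 9>1]
(B,P,X): not NE [P1→A gives 10>9]
(B,P,Y): not NE [P2→Q gives 3>2; P3→X gives 6>0]
(B,P,Z): not NE [P1→A gives 5>4; P3→X gives 6>5]
(B,P,W): not NE [P2→Q gives 7>3; P3→X gives 6>0]
(B,Q,X): not NE [P2→P gives 5>2; P3→Y gives 8>0]
(B,Q,Y): NE
(B,Q,Z): not NE [P3→Y gives 8>4]
(B,Q,W): not NE [P3→Y gives 8>6]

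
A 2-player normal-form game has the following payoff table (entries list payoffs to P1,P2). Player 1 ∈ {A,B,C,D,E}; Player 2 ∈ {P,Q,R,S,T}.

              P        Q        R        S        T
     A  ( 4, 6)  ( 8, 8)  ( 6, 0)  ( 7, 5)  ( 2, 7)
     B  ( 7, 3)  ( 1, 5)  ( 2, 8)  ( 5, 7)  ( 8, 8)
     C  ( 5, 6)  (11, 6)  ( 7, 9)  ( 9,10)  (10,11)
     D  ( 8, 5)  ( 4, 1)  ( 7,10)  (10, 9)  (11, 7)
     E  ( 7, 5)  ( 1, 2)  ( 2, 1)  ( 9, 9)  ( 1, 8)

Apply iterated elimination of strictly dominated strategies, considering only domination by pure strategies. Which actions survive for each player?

P1 drop A (C beats it: P:5>4 Q:11>8 R:7>6 S:9>7 T:10>2)
P1 drop B (D beats it: P:8>7 Q:4>1 R:7>2 S:10>5 T:11>8)
P1 drop E (D beats it: P:8>7 Q:4>1 R:7>2 S:10>9 T:11>1)
P2 drop P (R beats it: C:9>6 D:10>5)
P2 drop Q (R beats it: C:9>6 D:10>1)
P1→{C,D} P2→{R,S,T}

Remaining: P1:{C,D} P2:{R,S,T}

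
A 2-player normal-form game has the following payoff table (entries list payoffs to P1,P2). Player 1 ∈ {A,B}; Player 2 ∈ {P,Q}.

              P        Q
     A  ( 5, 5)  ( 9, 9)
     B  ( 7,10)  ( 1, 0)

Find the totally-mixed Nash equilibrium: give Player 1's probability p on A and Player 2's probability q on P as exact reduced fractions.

p=5/7, q=4/5

P1 indiff ⇒ q·5+(1-q)·9 = q·7+(1-q)·1 ⇒ q(-2) = (1-q)(-8) ⇒ q = 4/5
P2 indiff ⇒ p·5+(1-p)·10 = p·9+(1-p)·0 ⇒ p(-4) = (1-p)(-10) ⇒ p = 5/7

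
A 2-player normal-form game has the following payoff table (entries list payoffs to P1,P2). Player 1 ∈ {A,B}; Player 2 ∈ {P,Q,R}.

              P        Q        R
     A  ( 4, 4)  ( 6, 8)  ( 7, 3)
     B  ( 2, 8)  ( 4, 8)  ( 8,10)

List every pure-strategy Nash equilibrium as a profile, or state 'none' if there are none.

(A,P): not NE [P2→Q gives 8>4]
(A,Q): NE
(A,R): not NE [P1→B gives 8>7; P2→Q gives 8>3]
(B,P): not NE [P1→A gives 4>2; P2→R gives 10>8]
(B,Q): not NE [P1→A gives 6>4; P2→R gives 10>8]
(B,R): NE

Nash profiles: (A,Q), (B,R)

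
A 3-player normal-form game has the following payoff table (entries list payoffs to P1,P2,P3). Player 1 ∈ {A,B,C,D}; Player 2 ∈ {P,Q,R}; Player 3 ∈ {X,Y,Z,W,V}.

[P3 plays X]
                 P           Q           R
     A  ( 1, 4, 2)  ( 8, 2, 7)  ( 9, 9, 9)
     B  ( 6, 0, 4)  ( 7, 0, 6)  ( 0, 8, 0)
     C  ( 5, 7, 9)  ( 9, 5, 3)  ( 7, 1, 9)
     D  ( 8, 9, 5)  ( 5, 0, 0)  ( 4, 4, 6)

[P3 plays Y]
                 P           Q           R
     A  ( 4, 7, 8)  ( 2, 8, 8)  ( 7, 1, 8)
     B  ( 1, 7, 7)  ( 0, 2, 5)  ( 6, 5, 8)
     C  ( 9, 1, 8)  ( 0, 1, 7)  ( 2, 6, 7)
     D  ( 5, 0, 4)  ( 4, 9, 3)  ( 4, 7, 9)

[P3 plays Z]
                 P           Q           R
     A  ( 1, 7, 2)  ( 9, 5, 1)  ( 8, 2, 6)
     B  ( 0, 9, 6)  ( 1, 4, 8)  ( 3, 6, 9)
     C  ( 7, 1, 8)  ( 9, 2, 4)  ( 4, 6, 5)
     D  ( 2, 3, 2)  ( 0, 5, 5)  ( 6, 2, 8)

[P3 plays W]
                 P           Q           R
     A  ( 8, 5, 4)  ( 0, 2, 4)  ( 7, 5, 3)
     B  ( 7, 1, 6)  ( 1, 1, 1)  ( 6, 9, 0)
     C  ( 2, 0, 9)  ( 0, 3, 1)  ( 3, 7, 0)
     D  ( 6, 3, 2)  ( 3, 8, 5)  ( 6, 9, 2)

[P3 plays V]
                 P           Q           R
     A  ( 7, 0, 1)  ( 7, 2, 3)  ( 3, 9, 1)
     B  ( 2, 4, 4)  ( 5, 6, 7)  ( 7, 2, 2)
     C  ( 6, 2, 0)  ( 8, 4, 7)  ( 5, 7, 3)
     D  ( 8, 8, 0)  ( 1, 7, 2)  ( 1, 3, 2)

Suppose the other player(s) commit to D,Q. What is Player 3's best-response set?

P3 best: {Z,W}

u_3(X vs D,Q) = 0
u_3(Y vs D,Q) = 3
u_3(Z vs D,Q) = 5
u_3(W vs D,Q) = 5
u_3(V vs D,Q) = 2
max payoff 5 at {Z,W}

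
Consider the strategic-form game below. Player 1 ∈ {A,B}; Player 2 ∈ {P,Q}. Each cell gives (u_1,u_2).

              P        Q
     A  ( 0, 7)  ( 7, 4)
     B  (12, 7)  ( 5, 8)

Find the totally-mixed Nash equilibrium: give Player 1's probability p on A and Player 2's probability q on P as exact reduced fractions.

P1 mixes 1/4 on A; P2 mixes 1/7 on P

P1 indiff ⇒ q·0+(1-q)·7 = q·12+(1-q)·5 ⇒ q(-12) = (1-q)(-2) ⇒ q = 1/7
P2 indiff ⇒ p·7+(1-p)·7 = p·4+(1-p)·8 ⇒ p(3) = (1-p)(1) ⇒ p = 1/4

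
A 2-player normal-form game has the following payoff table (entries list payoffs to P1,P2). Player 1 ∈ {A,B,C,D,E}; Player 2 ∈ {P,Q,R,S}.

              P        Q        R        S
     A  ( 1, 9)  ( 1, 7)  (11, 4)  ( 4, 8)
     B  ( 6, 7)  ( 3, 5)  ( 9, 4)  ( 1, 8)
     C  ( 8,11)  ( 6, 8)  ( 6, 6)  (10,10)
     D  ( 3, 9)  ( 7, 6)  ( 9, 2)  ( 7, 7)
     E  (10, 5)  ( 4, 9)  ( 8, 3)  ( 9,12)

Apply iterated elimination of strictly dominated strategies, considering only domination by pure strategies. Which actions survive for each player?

P2 drop Q (S beats it: A:8>7 B:8>5 C:10>8 D:7>6 E:12>9)
P2 drop R (P beats it: A:9>4 B:7>4 C:11>6 D:9>2 E:5>3)
P1 drop A (C beats it: P:8>1 S:10>4)
P1 drop B (C beats it: P:8>6 S:10>1)
P1 drop D (C beats it: P:8>3 S:10>7)
P1→{C,E} P2→{P,S}

IESDS → P1:{C,E} P2:{P,S}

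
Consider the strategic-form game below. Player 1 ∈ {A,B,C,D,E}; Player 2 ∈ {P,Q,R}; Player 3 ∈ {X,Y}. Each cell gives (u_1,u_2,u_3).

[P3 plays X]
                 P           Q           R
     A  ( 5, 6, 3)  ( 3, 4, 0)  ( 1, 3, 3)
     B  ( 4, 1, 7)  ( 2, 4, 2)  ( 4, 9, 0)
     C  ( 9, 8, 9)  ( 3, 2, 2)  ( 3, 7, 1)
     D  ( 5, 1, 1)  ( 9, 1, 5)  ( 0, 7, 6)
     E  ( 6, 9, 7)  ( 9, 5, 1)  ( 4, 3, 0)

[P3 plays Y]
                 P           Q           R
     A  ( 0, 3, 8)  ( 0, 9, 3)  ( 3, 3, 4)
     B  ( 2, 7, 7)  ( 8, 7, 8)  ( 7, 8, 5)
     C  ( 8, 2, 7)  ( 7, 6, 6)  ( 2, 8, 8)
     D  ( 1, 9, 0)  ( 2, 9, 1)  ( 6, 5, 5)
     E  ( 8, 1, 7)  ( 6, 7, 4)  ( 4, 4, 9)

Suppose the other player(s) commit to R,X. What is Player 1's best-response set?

u_1(A vs R,X) = 1
u_1(B vs R,X) = 4
u_1(C vs R,X) = 3
u_1(D vs R,X) = 0
u_1(E vs R,X) = 4
max payoff 4 at {B,E}

argmax u_1 = {B,E}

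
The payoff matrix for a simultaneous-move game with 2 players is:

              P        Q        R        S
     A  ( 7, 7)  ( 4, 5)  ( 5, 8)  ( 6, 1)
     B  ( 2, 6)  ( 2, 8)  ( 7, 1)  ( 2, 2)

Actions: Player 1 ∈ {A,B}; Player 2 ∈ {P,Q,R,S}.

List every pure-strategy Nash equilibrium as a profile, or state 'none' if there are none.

(A,P): not NE [P2→R gives 8>7]
(A,Q): not NE [P2→R gives 8>5]
(A,R): not NE [P1→B gives 7>5]
(A,S): not NE [P2→R gives 8>1]
(B,P): not NE [P1→A gives 7>2; P2→Q gives 8>6]
(B,Q): not NE [P1→A gives 4>2]
(B,R): not NE [P2→Q gives 8>1]
(B,S): not NE [P1→A gives 6>2; P2→Q gives 8>2]

PSNE: ∅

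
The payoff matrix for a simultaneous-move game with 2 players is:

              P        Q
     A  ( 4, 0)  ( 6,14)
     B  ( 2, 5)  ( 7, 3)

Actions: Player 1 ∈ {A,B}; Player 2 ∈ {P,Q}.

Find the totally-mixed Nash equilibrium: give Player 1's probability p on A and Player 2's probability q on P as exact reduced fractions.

P1 indiff ⇒ q·4+(1-q)·6 = q·2+(1-q)·7 ⇒ q(2) = (1-q)(1) ⇒ q = 1/3
P2 indiff ⇒ p·0+(1-p)·5 = p·14+(1-p)·3 ⇒ p(-14) = (1-p)(-2) ⇒ p = 1/8

p=1/8, q=1/3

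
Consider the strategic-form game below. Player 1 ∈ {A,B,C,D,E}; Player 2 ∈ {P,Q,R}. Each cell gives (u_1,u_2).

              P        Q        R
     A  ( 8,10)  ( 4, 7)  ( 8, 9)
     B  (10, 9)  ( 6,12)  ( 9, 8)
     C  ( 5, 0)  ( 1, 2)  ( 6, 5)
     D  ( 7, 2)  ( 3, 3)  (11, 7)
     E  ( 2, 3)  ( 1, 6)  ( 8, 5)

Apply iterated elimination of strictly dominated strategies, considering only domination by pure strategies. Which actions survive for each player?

P1 drop A (B beats it: P:10>8 Q:6>4 R:9>8)
P1 drop C (B beats it: P:10>5 Q:6>1 R:9>6)
P1 drop E (B beats it: P:10>2 Q:6>1 R:9>8)
P2 drop P (Q beats it: B:12>9 D:3>2)
P1→{B,D} P2→{Q,R}

Remaining: P1:{B,D} P2:{Q,R}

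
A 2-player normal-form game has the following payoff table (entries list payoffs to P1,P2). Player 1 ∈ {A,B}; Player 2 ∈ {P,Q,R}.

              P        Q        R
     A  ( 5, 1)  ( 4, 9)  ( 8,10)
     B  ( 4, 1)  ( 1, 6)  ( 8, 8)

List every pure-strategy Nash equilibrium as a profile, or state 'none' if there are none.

NE set: (A,R), (B,R)

(A,P): not NE [P2→R gives 10>1]
(A,Q): not NE [P2→R gives 10>9]
(A,R): NE
(B,P): not NE [P1→A gives 5>4; P2→R gives 8>1]
(B,Q): not NE [P1→A gives 4>1; P2→R gives 8>6]
(B,R): NE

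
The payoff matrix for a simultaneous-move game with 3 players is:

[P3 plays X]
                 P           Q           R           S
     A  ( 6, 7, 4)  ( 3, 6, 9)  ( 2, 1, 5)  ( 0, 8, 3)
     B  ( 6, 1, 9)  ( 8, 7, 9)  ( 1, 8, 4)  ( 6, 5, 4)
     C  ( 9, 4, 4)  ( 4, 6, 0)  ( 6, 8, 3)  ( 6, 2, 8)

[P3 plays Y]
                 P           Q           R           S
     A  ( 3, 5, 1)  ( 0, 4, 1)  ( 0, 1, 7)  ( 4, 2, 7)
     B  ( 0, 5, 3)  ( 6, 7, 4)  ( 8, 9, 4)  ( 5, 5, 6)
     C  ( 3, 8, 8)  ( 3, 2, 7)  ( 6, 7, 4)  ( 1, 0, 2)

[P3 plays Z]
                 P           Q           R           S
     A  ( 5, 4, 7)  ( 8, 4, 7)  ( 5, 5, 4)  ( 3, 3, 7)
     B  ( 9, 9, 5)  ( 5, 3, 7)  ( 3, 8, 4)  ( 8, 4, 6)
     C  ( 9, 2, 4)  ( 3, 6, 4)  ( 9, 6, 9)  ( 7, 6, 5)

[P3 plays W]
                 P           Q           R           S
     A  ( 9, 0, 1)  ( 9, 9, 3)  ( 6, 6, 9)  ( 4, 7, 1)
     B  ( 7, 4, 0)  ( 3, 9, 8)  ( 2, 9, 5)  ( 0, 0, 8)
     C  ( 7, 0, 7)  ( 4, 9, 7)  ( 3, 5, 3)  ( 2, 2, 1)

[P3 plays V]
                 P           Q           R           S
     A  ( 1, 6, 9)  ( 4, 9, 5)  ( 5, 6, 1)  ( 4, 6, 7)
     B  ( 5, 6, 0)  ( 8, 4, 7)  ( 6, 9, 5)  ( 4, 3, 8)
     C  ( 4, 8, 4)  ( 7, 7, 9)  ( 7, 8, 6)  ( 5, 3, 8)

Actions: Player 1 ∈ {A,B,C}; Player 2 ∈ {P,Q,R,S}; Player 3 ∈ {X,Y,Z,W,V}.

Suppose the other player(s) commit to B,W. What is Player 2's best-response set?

u_2(P vs B,W) = 4
u_2(Q vs B,W) = 9
u_2(R vs B,W) = 9
u_2(S vs B,W) = 0
max payoff 9 at {Q,R}

argmax u_2 = {Q,R}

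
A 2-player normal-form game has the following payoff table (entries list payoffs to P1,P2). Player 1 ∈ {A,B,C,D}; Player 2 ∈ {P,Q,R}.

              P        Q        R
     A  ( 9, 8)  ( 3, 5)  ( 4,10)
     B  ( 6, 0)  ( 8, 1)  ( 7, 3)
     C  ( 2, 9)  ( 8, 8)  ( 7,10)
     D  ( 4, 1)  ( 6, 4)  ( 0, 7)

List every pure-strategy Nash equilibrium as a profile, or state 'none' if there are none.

NE set: (B,R), (C,R)

(A,P): not NE [P2→R gives 10>8]
(A,Q): not NE [P1→C gives 8>3; P2→R gives 10>5]
(A,R): not NE [P1→C gives 7>4]
(B,P): not NE [P1→A gives 9>6; P2→R gives 3>0]
(B,Q): not NE [P2→R gives 3>1]
(B,R): NE
(C,P): not NE [P1→A gives 9>2; P2→R gives 10>9]
(C,Q): not NE [P2→R gives 10>8]
(C,R): NE
(D,P): not NE [P1→A gives 9>4; P2→R gives 7>1]
(D,Q): not NE [P1→C gives 8>6; P2→R gives 7>4]
(D,R): not NE [P1→C gives 7>0]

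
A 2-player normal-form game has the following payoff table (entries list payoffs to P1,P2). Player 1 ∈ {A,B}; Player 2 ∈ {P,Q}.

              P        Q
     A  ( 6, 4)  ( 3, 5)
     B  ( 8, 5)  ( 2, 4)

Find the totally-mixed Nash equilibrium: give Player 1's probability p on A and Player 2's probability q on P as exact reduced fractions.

P1 mixes 1/2 on A; P2 mixes 1/3 on P

P1 indiff ⇒ q·6+(1-q)·3 = q·8+(1-q)·2 ⇒ q(-2) = (1-q)(-1) ⇒ q = 1/3
P2 indiff ⇒ p·4+(1-p)·5 = p·5+(1-p)·4 ⇒ p(-1) = (1-p)(-1) ⇒ p = 1/2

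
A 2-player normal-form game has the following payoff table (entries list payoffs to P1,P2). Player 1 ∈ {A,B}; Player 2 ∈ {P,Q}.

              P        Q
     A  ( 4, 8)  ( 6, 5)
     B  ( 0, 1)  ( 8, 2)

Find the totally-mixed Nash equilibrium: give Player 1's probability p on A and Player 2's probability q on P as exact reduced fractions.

P1 indiff ⇒ q·4+(1-q)·6 = q·0+(1-q)·8 ⇒ q(4) = (1-q)(2) ⇒ q = 1/3
P2 indiff ⇒ p·8+(1-p)·1 = p·5+(1-p)·2 ⇒ p(3) = (1-p)(1) ⇒ p = 1/4

p=1/4, q=1/3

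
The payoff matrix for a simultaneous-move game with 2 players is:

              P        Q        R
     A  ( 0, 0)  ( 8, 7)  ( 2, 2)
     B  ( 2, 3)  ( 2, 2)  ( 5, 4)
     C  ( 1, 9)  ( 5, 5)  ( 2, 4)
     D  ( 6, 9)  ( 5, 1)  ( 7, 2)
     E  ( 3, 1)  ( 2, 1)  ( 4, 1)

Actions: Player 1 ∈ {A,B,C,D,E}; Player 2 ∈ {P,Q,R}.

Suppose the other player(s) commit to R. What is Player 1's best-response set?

BR_1 = {D}

u_1(A vs R) = 2
u_1(B vs R) = 5
u_1(C vs R) = 2
u_1(D vs R) = 7
u_1(E vs R) = 4
max payoff 7 at {D}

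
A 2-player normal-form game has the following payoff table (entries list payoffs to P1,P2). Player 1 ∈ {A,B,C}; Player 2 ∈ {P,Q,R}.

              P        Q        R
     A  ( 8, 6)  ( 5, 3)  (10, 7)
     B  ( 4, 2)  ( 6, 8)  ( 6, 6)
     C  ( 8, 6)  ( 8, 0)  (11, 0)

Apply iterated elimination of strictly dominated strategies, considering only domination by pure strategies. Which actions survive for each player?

Survivors P1:{A,C} P2:{P,R}

P1 drop B (C beats it: P:8>4 Q:8>6 R:11>6)
P2 drop Q (P beats it: A:6>3 C:6>0)
P1→{A,C} P2→{P,R}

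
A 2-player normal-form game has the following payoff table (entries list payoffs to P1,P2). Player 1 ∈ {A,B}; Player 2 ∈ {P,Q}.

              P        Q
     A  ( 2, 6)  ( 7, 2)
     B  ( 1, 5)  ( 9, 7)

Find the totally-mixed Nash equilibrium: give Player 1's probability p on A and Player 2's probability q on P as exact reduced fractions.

P1 indiff ⇒ q·2+(1-q)·7 = q·1+(1-q)·9 ⇒ q(1) = (1-q)(2) ⇒ q = 2/3
P2 indiff ⇒ p·6+(1-p)·5 = p·2+(1-p)·7 ⇒ p(4) = (1-p)(2) ⇒ p = 1/3

P1 mixes 1/3 on A; P2 mixes 2/3 on P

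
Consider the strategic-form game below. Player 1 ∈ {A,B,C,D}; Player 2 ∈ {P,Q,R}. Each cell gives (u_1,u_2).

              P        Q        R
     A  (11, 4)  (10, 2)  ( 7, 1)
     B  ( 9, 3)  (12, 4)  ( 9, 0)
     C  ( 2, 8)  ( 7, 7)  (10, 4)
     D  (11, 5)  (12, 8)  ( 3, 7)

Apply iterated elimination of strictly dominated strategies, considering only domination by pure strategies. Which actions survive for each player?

IESDS → P1:{A,B,D} P2:{P,Q}

P2 drop R (Q beats it: A:2>1 B:4>0 C:7>4 D:8>7)
P1 drop C (A beats it: P:11>2 Q:10>7)
P1→{A,B,D} P2→{P,Q}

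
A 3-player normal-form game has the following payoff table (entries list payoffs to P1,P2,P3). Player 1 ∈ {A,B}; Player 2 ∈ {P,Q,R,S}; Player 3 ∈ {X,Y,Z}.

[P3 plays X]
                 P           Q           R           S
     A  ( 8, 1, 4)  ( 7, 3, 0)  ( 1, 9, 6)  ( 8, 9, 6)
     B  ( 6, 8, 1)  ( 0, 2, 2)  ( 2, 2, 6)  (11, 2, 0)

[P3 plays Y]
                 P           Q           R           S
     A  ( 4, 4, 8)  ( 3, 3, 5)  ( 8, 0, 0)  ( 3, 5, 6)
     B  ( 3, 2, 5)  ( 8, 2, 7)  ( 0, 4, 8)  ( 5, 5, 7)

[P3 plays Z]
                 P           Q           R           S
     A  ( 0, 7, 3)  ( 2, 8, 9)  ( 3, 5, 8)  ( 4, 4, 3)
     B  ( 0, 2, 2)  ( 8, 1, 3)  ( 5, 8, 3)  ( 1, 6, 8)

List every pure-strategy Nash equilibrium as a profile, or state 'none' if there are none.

(A,P,X): not NE [P2→S gives 9>1; P3→Y gives 8>4]
(A,P,Y): not NE [P2→S gives 5>4]
(A,P,Z): not NE [P2→Q gives 8>7; P3→Y gives 8>3]
(A,Q,X): not NE [P2→S gives 9>3; P3→Z gives 9>0]
(A,Q,Y): not NE [P1→B gives 8>3; P2→S gives 5>3; P3→Z gives 9>5]
(A,Q,Z): not NE [P1→B gives 8>2]
(A,R,X): not NE [P1→B gives 2>1; P3→Z gives 8>6]
(A,R,Y): not NE [P2→S gives 5>0; P3→Z gives 8>0]
(A,R,Z): not NE [P1→B gives 5>3; P2→Q gives 8>5]
(A,S,X): not NE [P1→B gives 11>8]
(A,S,Y): not NE [P1→B gives 5>3]
(A,S,Z): not NE [P2→Q gives 8>4; P3→Y gives 6>3]
(B,P,X): not NE [P1→A gives 8>6; P3→Y gives 5>1]
(B,P,Y): not NE [P1→A gives 4>3; P2→S gives 5>2]
(B,P,Z): not NE [P2→R gives 8>2; P3→Y gives 5>2]
(B,Q,X): not NE [P1→A gives 7>0; P2→P gives 8>2; P3→Y gives 7>2]
(B,Q,Y): not NE [P2→S gives 5>2]
(B,Q,Z): not NE [P2→R gives 8>1; P3→Y gives 7>3]
(B,R,X): not NE [P2→P gives 8>2; P3→Y gives 8>6]
(B,R,Y): not NE [P1→A gives 8>0; P2→S gives 5>4]
(B,R,Z): not NE [P3→Y gives 8>3]
(B,S,X): not NE [P2→P gives 8>2; P3→Z gives 8>0]
(B,S,Y): not NE [P3→Z gives 8>7]
(B,S,Z): not NE [P1→A gives 4>1; P2→R gives 8>6]

No pure NE.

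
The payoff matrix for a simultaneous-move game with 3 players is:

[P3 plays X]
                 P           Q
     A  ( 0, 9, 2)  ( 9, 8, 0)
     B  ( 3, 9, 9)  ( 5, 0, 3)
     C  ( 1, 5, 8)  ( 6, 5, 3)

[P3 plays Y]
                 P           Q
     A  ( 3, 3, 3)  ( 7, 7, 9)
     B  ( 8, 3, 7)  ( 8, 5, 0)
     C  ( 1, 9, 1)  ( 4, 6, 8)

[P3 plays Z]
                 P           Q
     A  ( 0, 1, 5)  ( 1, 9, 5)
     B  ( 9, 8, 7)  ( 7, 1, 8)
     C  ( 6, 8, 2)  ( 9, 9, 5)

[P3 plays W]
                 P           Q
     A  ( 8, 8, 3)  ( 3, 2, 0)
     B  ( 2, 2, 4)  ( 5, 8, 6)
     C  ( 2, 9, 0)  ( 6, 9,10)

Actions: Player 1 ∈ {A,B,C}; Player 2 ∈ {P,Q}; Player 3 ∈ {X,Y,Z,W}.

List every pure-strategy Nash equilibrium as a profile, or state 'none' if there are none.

(A,P,X): not NE [P1→B gives 3>0; P3→Z gives 5>2]
(A,P,Y): not NE [P1→B gives 8>3; P2→Q gives 7>3; P3→Z gives 5>3]
(A,P,Z): not NE [P1→B gives 9>0; P2→Q gives 9>1]
(A,P,W): not NE [P3→Z gives 5>3]
(A,Q,X): not NE [P2→P gives 9>8; P3→Y gives 9>0]
(A,Q,Y): not NE [P1→B gives 8>7]
(A,Q,Z): not NE [P1→C gives 9>1; P3→Y gives 9>5]
(A,Q,W): not NE [P1→C gives 6>3; P2→P gives 8>2; P3→Y gives 9>0]
(B,P,X): NE
(B,P,Y): not NE [P2→Q gives 5>3; P3→X gives 9>7]
(B,P,Z): not NE [P3→X gives 9>7]
(B,P,W): not NE [P1→A gives 8>2; P2→Q gives 8>2; P3→X gives 9>4]
(B,Q,X): not NE [P1→A gives 9>5; P2→P gives 9>0; P3→Z gives 8>3]
(B,Q,Y): not NE [P3→Z gives 8>0]
(B,Q,Z): not NE [P1→C gives 9>7; P2→P gives 8>1]
(B,Q,W): not NE [P1→C gives 6>5; P3→Z gives 8>6]
(C,P,X): not NE [P1→B gives 3>1]
(C,P,Y): not NE [P1→B gives 8>1; P3→X gives 8>1]
(C,P,Z): not NE [P1→B gives 9>6; P2→Q gives 9>8; P3→X gives 8>2]
(C,P,W): not NE [P1→A gives 8>2; P3→X gives 8>0]
(C,Q,X): not NE [P1→A gives 9>6; P3→W gives 10>3]
(C,Q,Y): not NE [P1→B gives 8>4; P2→P gives 9>6; P3→W gives 10>8]
(C,Q,Z): not NE [P3→W gives 10>5]
(C,Q,W): NE

NE set: (B,P,X), (C,Q,W)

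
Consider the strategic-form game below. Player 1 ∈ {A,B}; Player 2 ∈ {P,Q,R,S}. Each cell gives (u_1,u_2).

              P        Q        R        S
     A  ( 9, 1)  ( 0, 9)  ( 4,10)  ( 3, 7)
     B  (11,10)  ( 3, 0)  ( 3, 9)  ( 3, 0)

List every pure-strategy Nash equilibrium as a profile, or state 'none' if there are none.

(A,P): not NE [P1→B gives 11>9; P2→R gives 10>1]
(A,Q): not NE [P1→B gives 3>0; P2→R gives 10>9]
(A,R): NE
(A,S): not NE [P2→R gives 10>7]
(B,P): NE
(B,Q): not NE [P2→P gives 10>0]
(B,R): not NE [P1→A gives 4>3; P2→P gives 10>9]
(B,S): not NE [P2→P gives 10>0]

PSNE = {(A,R), (B,P)}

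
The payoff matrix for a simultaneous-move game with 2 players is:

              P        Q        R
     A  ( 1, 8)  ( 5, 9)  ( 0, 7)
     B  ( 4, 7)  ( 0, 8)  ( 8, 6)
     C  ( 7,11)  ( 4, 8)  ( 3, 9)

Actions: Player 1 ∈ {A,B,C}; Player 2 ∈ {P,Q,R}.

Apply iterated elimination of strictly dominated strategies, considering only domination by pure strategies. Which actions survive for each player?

IESDS → P1:{A,C} P2:{P,Q}

P2 drop R (P beats it: A:8>7 B:7>6 C:11>9)
P1 drop B (C beats it: P:7>4 Q:4>0)
P1→{A,C} P2→{P,Q}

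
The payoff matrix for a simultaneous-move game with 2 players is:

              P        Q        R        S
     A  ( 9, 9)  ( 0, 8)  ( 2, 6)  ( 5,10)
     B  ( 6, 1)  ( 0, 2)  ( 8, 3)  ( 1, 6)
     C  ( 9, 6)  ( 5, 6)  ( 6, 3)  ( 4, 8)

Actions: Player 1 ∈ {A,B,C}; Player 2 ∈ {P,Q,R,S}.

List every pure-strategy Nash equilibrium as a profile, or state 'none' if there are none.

NE set: (A,S)

(A,P): not NE [P2→S gives 10>9]
(A,Q): not NE [P1→C gives 5>0; P2→S gives 10>8]
(A,R): not NE [P1→B gives 8>2; P2→S gives 10>6]
(A,S): NE
(B,P): not NE [P1→C gives 9>6; P2→S gives 6>1]
(B,Q): not NE [P1→C gives 5>0; P2→S gives 6>2]
(B,R): not NE [P2→S gives 6>3]
(B,S): not NE [P1→A gives 5>1]
(C,P): not NE [P2→S gives 8>6]
(C,Q): not NE [P2→S gives 8>6]
(C,R): not NE [P1→B gives 8>6; P2→S gives 8>3]
(C,S): not NE [P1→A gives 5>4]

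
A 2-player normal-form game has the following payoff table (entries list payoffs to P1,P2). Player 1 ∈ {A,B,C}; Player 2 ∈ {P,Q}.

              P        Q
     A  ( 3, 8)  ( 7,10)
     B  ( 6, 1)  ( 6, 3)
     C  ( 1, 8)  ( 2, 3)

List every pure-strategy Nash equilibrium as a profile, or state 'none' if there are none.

(A,P): not NE [P1→B gives 6>3; P2→Q gives 10>8]
(A,Q): NE
(B,P): not NE [P2→Q gives 3>1]
(B,Q): not NE [P1→A gives 7>6]
(C,P): not NE [P1→B gives 6>1]
(C,Q): not NE [P1→A gives 7>2; P2→P gives 8>3]

Nash profiles: (A,Q)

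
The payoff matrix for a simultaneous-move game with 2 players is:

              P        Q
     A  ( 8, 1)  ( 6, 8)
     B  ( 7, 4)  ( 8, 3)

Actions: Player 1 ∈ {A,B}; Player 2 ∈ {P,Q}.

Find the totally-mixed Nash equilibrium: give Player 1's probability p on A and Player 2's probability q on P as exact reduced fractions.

P1 indiff ⇒ q·8+(1-q)·6 = q·7+(1-q)·8 ⇒ q(1) = (1-q)(2) ⇒ q = 2/3
P2 indiff ⇒ p·1+(1-p)·4 = p·8+(1-p)·3 ⇒ p(-7) = (1-p)(-1) ⇒ p = 1/8

(p,q) = (1/8, 2/3)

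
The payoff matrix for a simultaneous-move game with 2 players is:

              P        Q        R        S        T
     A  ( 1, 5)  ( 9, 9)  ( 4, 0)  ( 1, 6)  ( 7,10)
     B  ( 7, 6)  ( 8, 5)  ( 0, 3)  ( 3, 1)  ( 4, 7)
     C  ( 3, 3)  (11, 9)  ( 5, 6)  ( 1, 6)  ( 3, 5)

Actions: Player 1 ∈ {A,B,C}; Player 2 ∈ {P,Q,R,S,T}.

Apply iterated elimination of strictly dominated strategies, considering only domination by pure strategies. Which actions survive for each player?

P2 drop P (T beats it: A:10>5 B:7>6 C:5>3)
P2 drop R (Q beats it: A:9>0 B:5>3 C:9>6)
P2 drop S (Q beats it: A:9>6 B:5>1 C:9>6)
P1 drop B (A beats it: Q:9>8 T:7>4)
P1→{A,C} P2→{Q,T}

Survivors P1:{A,C} P2:{Q,T}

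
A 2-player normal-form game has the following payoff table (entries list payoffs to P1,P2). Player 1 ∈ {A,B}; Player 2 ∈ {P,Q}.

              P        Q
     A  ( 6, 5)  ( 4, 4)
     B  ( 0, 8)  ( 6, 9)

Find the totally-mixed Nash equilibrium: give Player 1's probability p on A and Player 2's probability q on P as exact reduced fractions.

(p,q) = (1/2, 1/4)

P1 indiff ⇒ q·6+(1-q)·4 = q·0+(1-q)·6 ⇒ q(6) = (1-q)(2) ⇒ q = 1/4
P2 indiff ⇒ p·5+(1-p)·8 = p·4+(1-p)·9 ⇒ p(1) = (1-p)(1) ⇒ p = 1/2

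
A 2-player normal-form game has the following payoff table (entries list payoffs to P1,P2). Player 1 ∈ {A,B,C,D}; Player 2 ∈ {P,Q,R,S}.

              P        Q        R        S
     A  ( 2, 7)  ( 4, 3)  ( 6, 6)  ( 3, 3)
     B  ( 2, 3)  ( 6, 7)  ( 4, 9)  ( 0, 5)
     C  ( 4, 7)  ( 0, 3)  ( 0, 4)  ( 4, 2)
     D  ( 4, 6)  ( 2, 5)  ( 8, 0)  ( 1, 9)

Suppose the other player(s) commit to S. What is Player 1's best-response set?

u_1(A vs S) = 3
u_1(B vs S) = 0
u_1(C vs S) = 4
u_1(D vs S) = 1
max payoff 4 at {C}

argmax u_1 = {C}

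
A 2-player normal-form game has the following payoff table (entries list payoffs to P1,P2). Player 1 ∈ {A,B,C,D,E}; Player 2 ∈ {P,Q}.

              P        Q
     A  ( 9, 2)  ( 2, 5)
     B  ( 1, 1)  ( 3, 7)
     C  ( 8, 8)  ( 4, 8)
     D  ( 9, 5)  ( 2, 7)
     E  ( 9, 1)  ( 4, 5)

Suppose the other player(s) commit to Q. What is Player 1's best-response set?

u_1(A vs Q) = 2
u_1(B vs Q) = 3
u_1(C vs Q) = 4
u_1(D vs Q) = 2
u_1(E vs Q) = 4
max payoff 4 at {C,E}

argmax u_1 = {C,E}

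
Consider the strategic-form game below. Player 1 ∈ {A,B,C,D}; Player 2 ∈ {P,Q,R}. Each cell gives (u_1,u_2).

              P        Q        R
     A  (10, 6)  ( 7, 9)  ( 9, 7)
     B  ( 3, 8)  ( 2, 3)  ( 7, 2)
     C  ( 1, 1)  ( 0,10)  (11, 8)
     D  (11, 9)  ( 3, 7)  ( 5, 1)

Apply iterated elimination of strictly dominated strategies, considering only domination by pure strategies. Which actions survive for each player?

P1 drop B (A beats it: P:10>3 Q:7>2 R:9>7)
P2 drop R (Q beats it: A:9>7 C:10>8 D:7>1)
P1 drop C (A beats it: P:10>1 Q:7>0)
P1→{A,D} P2→{P,Q}

IESDS → P1:{A,D} P2:{P,Q}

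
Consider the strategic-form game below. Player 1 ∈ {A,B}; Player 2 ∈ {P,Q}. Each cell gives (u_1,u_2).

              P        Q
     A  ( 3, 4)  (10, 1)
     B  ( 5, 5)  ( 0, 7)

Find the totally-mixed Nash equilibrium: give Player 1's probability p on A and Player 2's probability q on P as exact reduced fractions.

p=2/5, q=5/6

P1 indiff ⇒ q·3+(1-q)·10 = q·5+(1-q)·0 ⇒ q(-2) = (1-q)(-10) ⇒ q = 5/6
P2 indiff ⇒ p·4+(1-p)·5 = p·1+(1-p)·7 ⇒ p(3) = (1-p)(2) ⇒ p = 2/5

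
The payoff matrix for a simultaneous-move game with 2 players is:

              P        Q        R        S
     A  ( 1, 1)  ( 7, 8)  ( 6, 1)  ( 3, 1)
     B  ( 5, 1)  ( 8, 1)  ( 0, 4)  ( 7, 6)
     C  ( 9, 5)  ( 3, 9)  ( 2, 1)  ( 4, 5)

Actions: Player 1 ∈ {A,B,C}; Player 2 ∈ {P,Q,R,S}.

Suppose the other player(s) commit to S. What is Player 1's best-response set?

argmax u_1 = {B}

u_1(A vs S) = 3
u_1(B vs S) = 7
u_1(C vs S) = 4
max payoff 7 at {B}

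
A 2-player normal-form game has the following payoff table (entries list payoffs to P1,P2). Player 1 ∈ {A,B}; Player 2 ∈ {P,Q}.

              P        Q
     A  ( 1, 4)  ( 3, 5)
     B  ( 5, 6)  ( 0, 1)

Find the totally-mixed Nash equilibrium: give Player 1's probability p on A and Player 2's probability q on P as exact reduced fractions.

P1 indiff ⇒ q·1+(1-q)·3 = q·5+(1-q)·0 ⇒ q(-4) = (1-q)(-3) ⇒ q = 3/7
P2 indiff ⇒ p·4+(1-p)·6 = p·5+(1-p)·1 ⇒ p(-1) = (1-p)(-5) ⇒ p = 5/6

p=5/6, q=3/7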